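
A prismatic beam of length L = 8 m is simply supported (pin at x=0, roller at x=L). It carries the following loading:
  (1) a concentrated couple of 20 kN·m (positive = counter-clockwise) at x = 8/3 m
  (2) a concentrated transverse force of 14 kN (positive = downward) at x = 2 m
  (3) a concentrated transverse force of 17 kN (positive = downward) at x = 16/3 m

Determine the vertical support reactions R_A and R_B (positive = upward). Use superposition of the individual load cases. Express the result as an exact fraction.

R_A = 56/3 kN, R_B = 37/3 kN

Load 1 — applied couple M₀=20 kN·m at a=8/3 m (b=L-a=16/3):
  R_A = M₀/L = 20/8 = 5/2 kN
  R_B = -M₀/L = -20/8 = -5/2 kN
Load 2 — point force P=14 kN at a=2 m (b=L-a=6):
  R_A = Pb/L = 14·6/8 = 21/2 kN
  R_B = Pa/L = 14·2/8 = 7/2 kN
Load 3 — point force P=17 kN at a=16/3 m (b=L-a=8/3):
  R_A = Pb/L = 17·(8/3)/8 = 17/3 kN
  R_B = Pa/L = 17·(16/3)/8 = 34/3 kN
Superposition: R_A = 56/3 kN, R_B = 37/3 kN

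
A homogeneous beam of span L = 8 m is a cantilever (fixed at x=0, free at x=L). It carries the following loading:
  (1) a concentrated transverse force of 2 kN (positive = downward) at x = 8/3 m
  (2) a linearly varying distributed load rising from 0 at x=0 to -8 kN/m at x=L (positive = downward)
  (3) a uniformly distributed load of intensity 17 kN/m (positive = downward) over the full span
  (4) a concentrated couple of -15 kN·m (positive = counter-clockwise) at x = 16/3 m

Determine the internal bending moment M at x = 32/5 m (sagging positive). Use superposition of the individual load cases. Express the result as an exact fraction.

Load 1 — point force P=2 kN at a=8/3 m (b=L-a=16/3):
  M_1 = 0  [x>a] = 0 kN·m
Load 2 — triangular load w₀=-8 kN/m (0→w₀ over full span):
  M_2 = w₀Lx/2 - w₀L²/3 - w₀x³/(6L) = (-8)·8·(32/5)/2 - (-8)·8²/3 - (-8)·(32/5)³/(6·8) = 3584/375 kN·m
Load 3 — uniform load w=17 kN/m over full span:
  M_3 = -w(L-x)²/2 = -17·(8-(32/5))²/2 = -544/25 kN·m
Load 4 — applied couple M₀=-15 kN·m at a=16/3 m (b=L-a=8/3):
  M_4 = 0  [x>a] = 0 kN·m
Superposition: M = Σ M_i = -4576/375 kN·m ≈ -12.202667 kN·m

M(32/5) = -4576/375 kN·m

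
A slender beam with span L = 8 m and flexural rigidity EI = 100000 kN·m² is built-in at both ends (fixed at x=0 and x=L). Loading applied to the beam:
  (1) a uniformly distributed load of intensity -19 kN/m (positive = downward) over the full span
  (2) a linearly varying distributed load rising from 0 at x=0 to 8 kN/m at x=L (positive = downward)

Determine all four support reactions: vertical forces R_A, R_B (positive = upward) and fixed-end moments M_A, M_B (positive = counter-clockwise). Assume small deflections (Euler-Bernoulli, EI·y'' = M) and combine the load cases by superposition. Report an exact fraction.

Load 1 — uniform load w=-19 kN/m over full span:
  R_A = wL/2 = (-19)·8/2 = -76 kN
  M_A = wL²/12 = (-19)·8²/12 = -304/3 kN·m
  R_B = wL/2 = (-19)·8/2 = -76 kN
  M_B = -wL²/12 = -(-19)·8²/12 = 304/3 kN·m
Load 2 — triangular load w₀=8 kN/m (0→w₀ over full span):
  R_A = 3w₀L/20 = 3·8·8/20 = 48/5 kN
  M_A = w₀L²/30 = 8·8²/30 = 256/15 kN·m
  R_B = 7w₀L/20 = 7·8·8/20 = 112/5 kN
  M_B = -w₀L²/20 = -8·8²/20 = -128/5 kN·m
Superposition: R_A = -332/5 kN, M_A = -1264/15 kN·m, R_B = -268/5 kN, M_B = 1136/15 kN·m

R_A = -332/5 kN, M_A = -1264/15 kN·m, R_B = -268/5 kN, M_B = 1136/15 kN·m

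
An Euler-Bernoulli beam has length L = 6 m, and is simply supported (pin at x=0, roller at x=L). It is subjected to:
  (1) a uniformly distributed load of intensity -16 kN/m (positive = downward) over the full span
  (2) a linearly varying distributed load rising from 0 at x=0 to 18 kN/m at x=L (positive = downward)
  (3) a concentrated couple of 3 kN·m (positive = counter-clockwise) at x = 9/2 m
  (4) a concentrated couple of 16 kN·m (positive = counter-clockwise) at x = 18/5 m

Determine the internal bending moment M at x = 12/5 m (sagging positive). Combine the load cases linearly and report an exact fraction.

Load 1 — uniform load w=-16 kN/m over full span:
  M_1 = wx(L-x)/2 = (-16)·(12/5)·(6-(12/5))/2 = -1728/25 kN·m
Load 2 — triangular load w₀=18 kN/m (0→w₀ over full span):
  M_2 = w₀Lx/6 - w₀x³/(6L) = 18·6·(12/5)/6 - 18·(12/5)³/(6·6) = 4536/125 kN·m
Load 3 — applied couple M₀=3 kN·m at a=9/2 m (b=L-a=3/2):
  M_3 = M₀x/L  [x≤a] = 3·(12/5)/6 = 6/5 kN·m
Load 4 — applied couple M₀=16 kN·m at a=18/5 m (b=L-a=12/5):
  M_4 = M₀x/L  [x≤a] = 16·(12/5)/6 = 32/5 kN·m
Superposition: M = Σ M_i = -3154/125 kN·m ≈ -25.232000 kN·m

M(12/5) = -3154/125 kN·m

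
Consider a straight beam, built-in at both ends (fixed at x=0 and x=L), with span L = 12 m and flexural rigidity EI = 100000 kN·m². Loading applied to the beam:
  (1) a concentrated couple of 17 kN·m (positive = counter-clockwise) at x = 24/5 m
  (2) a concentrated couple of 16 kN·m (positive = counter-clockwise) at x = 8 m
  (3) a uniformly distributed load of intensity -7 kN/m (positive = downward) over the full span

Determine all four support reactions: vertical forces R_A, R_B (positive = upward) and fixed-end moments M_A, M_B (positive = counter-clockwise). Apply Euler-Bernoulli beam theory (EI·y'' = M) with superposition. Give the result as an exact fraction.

Load 1 — applied couple M₀=17 kN·m at a=24/5 m (b=L-a=36/5):
  R_A = 6M₀ab/L³ = 6·17·(24/5)·(36/5)/12³ = 51/25 kN
  M_A = M₀b(2a-b)/L² = 17·(36/5)·(2·(24/5)-(36/5))/12² = 51/25 kN·m
  R_B = -6M₀ab/L³ = -6·17·(24/5)·(36/5)/12³ = -51/25 kN
  M_B = M₀a(2b-a)/L² = 17·(24/5)·(2·(36/5)-(24/5))/12² = 136/25 kN·m
Load 2 — applied couple M₀=16 kN·m at a=8 m (b=L-a=4):
  R_A = 6M₀ab/L³ = 6·16·8·4/12³ = 16/9 kN
  M_A = M₀b(2a-b)/L² = 16·4·(2·8-4)/12² = 16/3 kN·m
  R_B = -6M₀ab/L³ = -6·16·8·4/12³ = -16/9 kN
  M_B = M₀a(2b-a)/L² = 16·8·(2·4-8)/12² = 0 kN·m
Load 3 — uniform load w=-7 kN/m over full span:
  R_A = wL/2 = (-7)·12/2 = -42 kN
  M_A = wL²/12 = (-7)·12²/12 = -84 kN·m
  R_B = wL/2 = (-7)·12/2 = -42 kN
  M_B = -wL²/12 = -(-7)·12²/12 = 84 kN·m
Superposition: R_A = -8591/225 kN, M_A = -5747/75 kN·m, R_B = -10309/225 kN, M_B = 2236/25 kN·m

R_A = -8591/225 kN, M_A = -5747/75 kN·m, R_B = -10309/225 kN, M_B = 2236/25 kN·m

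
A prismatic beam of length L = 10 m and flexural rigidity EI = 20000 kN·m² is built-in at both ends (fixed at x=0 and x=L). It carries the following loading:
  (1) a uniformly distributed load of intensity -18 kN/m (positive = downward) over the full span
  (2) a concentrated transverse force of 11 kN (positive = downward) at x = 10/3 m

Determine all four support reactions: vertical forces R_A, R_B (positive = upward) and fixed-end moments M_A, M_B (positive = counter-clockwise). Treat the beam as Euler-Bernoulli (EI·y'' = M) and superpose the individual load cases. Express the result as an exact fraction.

R_A = -2210/27 kN, M_A = -3610/27 kN·m, R_B = -2353/27 kN, M_B = 3830/27 kN·m

Load 1 — uniform load w=-18 kN/m over full span:
  R_A = wL/2 = (-18)·10/2 = -90 kN
  M_A = wL²/12 = (-18)·10²/12 = -150 kN·m
  R_B = wL/2 = (-18)·10/2 = -90 kN
  M_B = -wL²/12 = -(-18)·10²/12 = 150 kN·m
Load 2 — point force P=11 kN at a=10/3 m (b=L-a=20/3):
  R_A = Pb²(3a+b)/L³ = 11·(20/3)²·(3·(10/3)+(20/3))/10³ = 220/27 kN
  M_A = Pab²/L² = 11·(10/3)·(20/3)²/10² = 440/27 kN·m
  R_B = Pa²(a+3b)/L³ = 11·(10/3)²·((10/3)+3·(20/3))/10³ = 77/27 kN
  M_B = -Pa²b/L² = -11·(10/3)²·(20/3)/10² = -220/27 kN·m
Superposition: R_A = -2210/27 kN, M_A = -3610/27 kN·m, R_B = -2353/27 kN, M_B = 3830/27 kN·m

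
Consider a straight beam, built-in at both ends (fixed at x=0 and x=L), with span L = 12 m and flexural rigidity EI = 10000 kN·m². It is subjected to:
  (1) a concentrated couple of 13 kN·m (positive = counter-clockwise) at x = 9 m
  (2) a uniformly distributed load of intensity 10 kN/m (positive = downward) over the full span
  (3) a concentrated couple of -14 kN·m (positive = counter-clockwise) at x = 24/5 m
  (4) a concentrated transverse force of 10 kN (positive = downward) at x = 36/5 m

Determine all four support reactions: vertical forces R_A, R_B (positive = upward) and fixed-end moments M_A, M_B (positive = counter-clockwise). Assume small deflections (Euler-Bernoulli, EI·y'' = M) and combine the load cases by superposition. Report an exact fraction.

R_A = 50447/800 kN, M_A = 53561/400 kN·m, R_B = 53553/800 kN, M_B = -57679/400 kN·m

Load 1 — applied couple M₀=13 kN·m at a=9 m (b=L-a=3):
  R_A = 6M₀ab/L³ = 6·13·9·3/12³ = 39/32 kN
  M_A = M₀b(2a-b)/L² = 13·3·(2·9-3)/12² = 65/16 kN·m
  R_B = -6M₀ab/L³ = -6·13·9·3/12³ = -39/32 kN
  M_B = M₀a(2b-a)/L² = 13·9·(2·3-9)/12² = -39/16 kN·m
Load 2 — uniform load w=10 kN/m over full span:
  R_A = wL/2 = 10·12/2 = 60 kN
  M_A = wL²/12 = 10·12²/12 = 120 kN·m
  R_B = wL/2 = 10·12/2 = 60 kN
  M_B = -wL²/12 = -10·12²/12 = -120 kN·m
Load 3 — applied couple M₀=-14 kN·m at a=24/5 m (b=L-a=36/5):
  R_A = 6M₀ab/L³ = 6·(-14)·(24/5)·(36/5)/12³ = -42/25 kN
  M_A = M₀b(2a-b)/L² = (-14)·(36/5)·(2·(24/5)-(36/5))/12² = -42/25 kN·m
  R_B = -6M₀ab/L³ = -6·(-14)·(24/5)·(36/5)/12³ = 42/25 kN
  M_B = M₀a(2b-a)/L² = (-14)·(24/5)·(2·(36/5)-(24/5))/12² = -112/25 kN·m
Load 4 — point force P=10 kN at a=36/5 m (b=L-a=24/5):
  R_A = Pb²(3a+b)/L³ = 10·(24/5)²·(3·(36/5)+(24/5))/12³ = 88/25 kN
  M_A = Pab²/L² = 10·(36/5)·(24/5)²/12² = 288/25 kN·m
  R_B = Pa²(a+3b)/L³ = 10·(36/5)²·((36/5)+3·(24/5))/12³ = 162/25 kN
  M_B = -Pa²b/L² = -10·(36/5)²·(24/5)/12² = -432/25 kN·m
Superposition: R_A = 50447/800 kN, M_A = 53561/400 kN·m, R_B = 53553/800 kN, M_B = -57679/400 kN·m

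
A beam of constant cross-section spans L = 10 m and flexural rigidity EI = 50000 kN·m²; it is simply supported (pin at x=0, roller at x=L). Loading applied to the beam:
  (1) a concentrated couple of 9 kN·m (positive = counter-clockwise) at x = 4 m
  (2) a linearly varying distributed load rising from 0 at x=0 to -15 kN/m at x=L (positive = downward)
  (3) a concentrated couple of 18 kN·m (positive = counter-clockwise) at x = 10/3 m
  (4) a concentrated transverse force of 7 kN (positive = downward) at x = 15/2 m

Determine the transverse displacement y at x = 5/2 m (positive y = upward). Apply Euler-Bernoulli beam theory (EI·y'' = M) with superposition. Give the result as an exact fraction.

y(5/2) = 977683/76800000 m

Load 1 — applied couple M₀=9 kN·m at a=4 m (b=L-a=6):
  y_1 = (M₀x³/(6L)+C₁x)/EI  [x≤a] with C₁=M₀(3b²-L²)/(6L)=6/5 = (9·(5/2)³/(6·10)+(6/5)·(5/2))/50000 = 171/1600000 m
Load 2 — triangular load w₀=-15 kN/m (0→w₀ over full span):
  y_2 = -w₀x(7L⁴-10L²x²+3x⁴)/(360LEI) = -(-15)·(5/2)·(7·10⁴-10·10²·(5/2)²+3·(5/2)⁴)/(360·10·50000) = 109/8192 m
Load 3 — applied couple M₀=18 kN·m at a=10/3 m (b=L-a=20/3):
  y_3 = (M₀x³/(6L)+C₁x)/EI  [x≤a] with C₁=M₀(3b²-L²)/(6L)=10 = (18·(5/2)³/(6·10)+10·(5/2))/50000 = 19/32000 m
Load 4 — point force P=7 kN at a=15/2 m (b=L-a=5/2):
  y_4 = -Pbx(L²-b²-x²)/(6LEI)  [x≤a] = -7·(5/2)·(5/2)·(10²-(5/2)²-(5/2)²)/(6·10·50000) = -49/38400 m
Superposition: y = Σ y_i = 977683/76800000 m ≈ 0.012730 m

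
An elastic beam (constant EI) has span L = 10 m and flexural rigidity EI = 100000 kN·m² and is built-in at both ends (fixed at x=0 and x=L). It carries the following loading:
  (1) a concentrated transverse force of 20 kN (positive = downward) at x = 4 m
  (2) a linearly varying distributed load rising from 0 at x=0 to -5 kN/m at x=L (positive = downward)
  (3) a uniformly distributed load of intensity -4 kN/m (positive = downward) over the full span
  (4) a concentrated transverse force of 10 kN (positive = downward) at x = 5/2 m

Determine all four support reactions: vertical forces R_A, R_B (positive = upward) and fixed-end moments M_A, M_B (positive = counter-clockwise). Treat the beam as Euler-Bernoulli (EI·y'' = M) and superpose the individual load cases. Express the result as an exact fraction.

Load 1 — point force P=20 kN at a=4 m (b=L-a=6):
  R_A = Pb²(3a+b)/L³ = 20·6²·(3·4+6)/10³ = 324/25 kN
  M_A = Pab²/L² = 20·4·6²/10² = 144/5 kN·m
  R_B = Pa²(a+3b)/L³ = 20·4²·(4+3·6)/10³ = 176/25 kN
  M_B = -Pa²b/L² = -20·4²·6/10² = -96/5 kN·m
Load 2 — triangular load w₀=-5 kN/m (0→w₀ over full span):
  R_A = 3w₀L/20 = 3·(-5)·10/20 = -15/2 kN
  M_A = w₀L²/30 = (-5)·10²/30 = -50/3 kN·m
  R_B = 7w₀L/20 = 7·(-5)·10/20 = -35/2 kN
  M_B = -w₀L²/20 = -(-5)·10²/20 = 25 kN·m
Load 3 — uniform load w=-4 kN/m over full span:
  R_A = wL/2 = (-4)·10/2 = -20 kN
  M_A = wL²/12 = (-4)·10²/12 = -100/3 kN·m
  R_B = wL/2 = (-4)·10/2 = -20 kN
  M_B = -wL²/12 = -(-4)·10²/12 = 100/3 kN·m
Load 4 — point force P=10 kN at a=5/2 m (b=L-a=15/2):
  R_A = Pb²(3a+b)/L³ = 10·(15/2)²·(3·(5/2)+(15/2))/10³ = 135/16 kN
  M_A = Pab²/L² = 10·(5/2)·(15/2)²/10² = 225/16 kN·m
  R_B = Pa²(a+3b)/L³ = 10·(5/2)²·((5/2)+3·(15/2))/10³ = 25/16 kN
  M_B = -Pa²b/L² = -10·(5/2)²·(15/2)/10² = -75/16 kN·m
Superposition: R_A = -2441/400 kN, M_A = -571/80 kN·m, R_B = -11559/400 kN, M_B = 8267/240 kN·m

R_A = -2441/400 kN, M_A = -571/80 kN·m, R_B = -11559/400 kN, M_B = 8267/240 kN·m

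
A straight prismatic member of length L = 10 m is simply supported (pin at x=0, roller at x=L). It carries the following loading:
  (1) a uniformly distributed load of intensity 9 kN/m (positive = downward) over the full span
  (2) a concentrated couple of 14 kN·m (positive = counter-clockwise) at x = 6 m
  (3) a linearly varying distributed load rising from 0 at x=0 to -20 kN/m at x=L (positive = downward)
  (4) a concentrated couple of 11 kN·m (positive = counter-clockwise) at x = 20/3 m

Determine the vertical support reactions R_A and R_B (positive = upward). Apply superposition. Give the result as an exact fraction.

Load 1 — uniform load w=9 kN/m over full span:
  R_A = wL/2 = 9·10/2 = 45 kN
  R_B = wL/2 = 9·10/2 = 45 kN
Load 2 — applied couple M₀=14 kN·m at a=6 m (b=L-a=4):
  R_A = M₀/L = 14/10 = 7/5 kN
  R_B = -M₀/L = -14/10 = -7/5 kN
Load 3 — triangular load w₀=-20 kN/m (0→w₀ over full span):
  R_A = w₀L/6 = (-20)·10/6 = -100/3 kN
  R_B = w₀L/3 = (-20)·10/3 = -200/3 kN
Load 4 — applied couple M₀=11 kN·m at a=20/3 m (b=L-a=10/3):
  R_A = M₀/L = 11/10 kN
  R_B = -M₀/L = -11/10 kN
Superposition: R_A = 85/6 kN, R_B = -145/6 kN

R_A = 85/6 kN, R_B = -145/6 kN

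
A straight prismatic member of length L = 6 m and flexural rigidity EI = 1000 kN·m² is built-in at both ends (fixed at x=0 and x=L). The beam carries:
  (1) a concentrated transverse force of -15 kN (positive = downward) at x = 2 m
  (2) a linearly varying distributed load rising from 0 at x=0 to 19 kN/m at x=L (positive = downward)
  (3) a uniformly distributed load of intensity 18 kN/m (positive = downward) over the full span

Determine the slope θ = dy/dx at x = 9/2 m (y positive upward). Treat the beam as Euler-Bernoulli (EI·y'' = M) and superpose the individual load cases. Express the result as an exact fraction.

θ(9/2) = 52713/1280000 rad

Load 1 — point force P=-15 kN at a=2 m (b=L-a=4):
  θ_1 = Pa²(L-x)(2bL-(3b+a)(L-x))/(2L³EI)  [x>a] = (-15)·2²·(6-(9/2))·(2·4·6-(3·4+2)·(6-(9/2)))/(2·6³·1000) = -9/1600 rad
Load 2 — triangular load w₀=19 kN/m (0→w₀ over full span):
  θ_2 = -w₀(2x(L-x)(L-2x)(x+2L)+x²(L-x)²)/(120LEI) = -19·(2·(9/2)·(6-(9/2))·(6-2·(9/2))·((9/2)+2·6)+(9/2)²·(6-(9/2))²)/(120·6·1000) = 21033/1280000 rad
Load 3 — uniform load w=18 kN/m over full span:
  θ_3 = -wx(L-x)(L-2x)/(12EI) = -18·(9/2)·(6-(9/2))·(6-2·(9/2))/(12·1000) = 243/8000 rad
Superposition: θ = Σ θ_i = 52713/1280000 rad ≈ 0.041182 rad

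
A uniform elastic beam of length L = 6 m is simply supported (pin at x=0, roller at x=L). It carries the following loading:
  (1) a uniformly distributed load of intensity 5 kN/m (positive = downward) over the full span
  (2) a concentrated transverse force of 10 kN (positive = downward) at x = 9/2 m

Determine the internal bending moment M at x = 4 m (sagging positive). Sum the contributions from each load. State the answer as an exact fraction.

Load 1 — uniform load w=5 kN/m over full span:
  M_1 = wx(L-x)/2 = 5·4·(6-4)/2 = 20 kN·m
Load 2 — point force P=10 kN at a=9/2 m (b=L-a=3/2):
  M_2 = Pbx/L  [x≤a] = 10·(3/2)·4/6 = 10 kN·m
Superposition: M = Σ M_i = 30 kN·m ≈ 30.000000 kN·m

M(4) = 30 kN·m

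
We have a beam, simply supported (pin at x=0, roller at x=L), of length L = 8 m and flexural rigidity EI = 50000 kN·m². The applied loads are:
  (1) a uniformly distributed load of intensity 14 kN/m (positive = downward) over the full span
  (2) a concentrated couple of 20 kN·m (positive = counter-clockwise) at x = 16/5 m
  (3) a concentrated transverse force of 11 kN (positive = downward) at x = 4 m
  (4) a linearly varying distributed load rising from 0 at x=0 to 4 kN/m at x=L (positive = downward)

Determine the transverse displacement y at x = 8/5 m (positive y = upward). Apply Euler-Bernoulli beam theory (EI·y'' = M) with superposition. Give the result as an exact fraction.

y(8/5) = -1655578/146484375 m

Load 1 — uniform load w=14 kN/m over full span:
  y_1 = -wx(L³-2Lx²+x³)/(24EI) = -14·(8/5)·(8³-2·8·(8/5)²+(8/5)³)/(24·50000) = -51968/5859375 m
Load 2 — applied couple M₀=20 kN·m at a=16/5 m (b=L-a=24/5):
  y_2 = (M₀x³/(6L)+C₁x)/EI  [x≤a] with C₁=M₀(3b²-L²)/(6L)=32/15 = (20·(8/5)³/(6·8)+(32/15)·(8/5))/50000 = 8/78125 m
Load 3 — point force P=11 kN at a=4 m (b=L-a=4):
  y_3 = -Pbx(L²-b²-x²)/(6LEI)  [x≤a] = -11·4·(8/5)·(8²-4²-(8/5)²)/(6·8·50000) = -1562/1171875 m
Load 4 — triangular load w₀=4 kN/m (0→w₀ over full span):
  y_4 = -w₀x(7L⁴-10L²x²+3x⁴)/(360LEI) = -4·(8/5)·(7·8⁴-10·8²·(8/5)²+3·(8/5)⁴)/(360·8·50000) = -176128/146484375 m
Superposition: y = Σ y_i = -1655578/146484375 m ≈ -0.011302 m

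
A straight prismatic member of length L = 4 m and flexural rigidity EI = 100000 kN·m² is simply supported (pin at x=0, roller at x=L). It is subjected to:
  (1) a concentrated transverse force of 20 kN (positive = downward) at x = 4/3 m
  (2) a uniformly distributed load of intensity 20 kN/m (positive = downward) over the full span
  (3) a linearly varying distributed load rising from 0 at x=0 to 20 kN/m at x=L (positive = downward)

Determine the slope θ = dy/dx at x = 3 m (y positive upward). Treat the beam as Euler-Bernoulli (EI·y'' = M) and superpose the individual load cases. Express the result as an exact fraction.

Load 1 — point force P=20 kN at a=4/3 m (b=L-a=8/3):
  θ_1 = -Pa(2L²-6Lx+3x²+a²)/(6LEI)  [x>a] = -20·(4/3)·(2·4²-6·4·3+3·3²+(4/3)²)/(6·4·100000) = 101/810000 rad
Load 2 — uniform load w=20 kN/m over full span:
  θ_2 = -w(L³-6Lx²+4x³)/(24EI) = -20·(4³-6·4·3²+4·3³)/(24·100000) = 11/30000 rad
Load 3 — triangular load w₀=20 kN/m (0→w₀ over full span):
  θ_3 = -w₀(7L⁴-30L²x²+15x⁴)/(360LEI) = -20·(7·4⁴-30·4²·3²+15·3⁴)/(360·4·100000) = 1313/7200000 rad
Superposition: θ = Σ θ_i = 43657/64800000 rad ≈ 0.000674 rad

θ(3) = 43657/64800000 rad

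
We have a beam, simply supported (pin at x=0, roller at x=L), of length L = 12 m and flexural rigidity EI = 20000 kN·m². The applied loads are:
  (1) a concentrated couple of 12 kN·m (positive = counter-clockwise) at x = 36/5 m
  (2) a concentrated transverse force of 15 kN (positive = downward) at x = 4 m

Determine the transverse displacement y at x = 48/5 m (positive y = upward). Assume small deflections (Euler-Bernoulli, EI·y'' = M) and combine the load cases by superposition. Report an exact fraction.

y(48/5) = -982/78125 m

Load 1 — applied couple M₀=12 kN·m at a=36/5 m (b=L-a=24/5):
  y_1 = (M₀x³/(6L)-M₀(x-a)²/2+C₁x)/EI  [x>a] with C₁=M₀(3b²-L²)/(6L)=-312/25 = (12·(48/5)³/(6·12)-12·((48/5)-(36/5))²/2+(-312/25)·(48/5))/20000 = -27/78125 m
Load 2 — point force P=15 kN at a=4 m (b=L-a=8):
  y_2 = -Pa(L-x)(2Lx-a²-x²)/(6LEI)  [x>a] = -15·4·(12-(48/5))·(2·12·(48/5)-4²-(48/5)²)/(6·12·20000) = -191/15625 m
Superposition: y = Σ y_i = -982/78125 m ≈ -0.012570 m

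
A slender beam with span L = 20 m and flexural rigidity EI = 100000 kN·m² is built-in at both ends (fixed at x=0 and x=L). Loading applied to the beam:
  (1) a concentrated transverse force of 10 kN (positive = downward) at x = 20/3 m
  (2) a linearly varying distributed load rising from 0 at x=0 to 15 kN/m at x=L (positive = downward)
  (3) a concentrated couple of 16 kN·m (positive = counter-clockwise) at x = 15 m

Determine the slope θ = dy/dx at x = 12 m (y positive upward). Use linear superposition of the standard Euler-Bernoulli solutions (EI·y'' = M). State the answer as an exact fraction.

θ(12) = 1307/562500 rad

Load 1 — point force P=10 kN at a=20/3 m (b=L-a=40/3):
  θ_1 = Pa²(L-x)(2bL-(3b+a)(L-x))/(2L³EI)  [x>a] = 10·(20/3)²·(20-12)·(2·(40/3)·20-(3·(40/3)+(20/3))·(20-12))/(2·20³·100000) = 2/5625 rad
Load 2 — triangular load w₀=15 kN/m (0→w₀ over full span):
  θ_2 = -w₀(2x(L-x)(L-2x)(x+2L)+x²(L-x)²)/(120LEI) = -15·(2·12·(20-12)·(20-2·12)·(12+2·20)+12²·(20-12)²)/(120·20·100000) = 6/3125 rad
Load 3 — applied couple M₀=16 kN·m at a=15 m (b=L-a=5):
  θ_3 = (R_Ax²/2 - M_Ax)/EI  [x≤a] with R_A=9/10, M_A=5 = ((9/10)·12²/2 - 5·12)/100000 = 3/62500 rad
Superposition: θ = Σ θ_i = 1307/562500 rad ≈ 0.002324 rad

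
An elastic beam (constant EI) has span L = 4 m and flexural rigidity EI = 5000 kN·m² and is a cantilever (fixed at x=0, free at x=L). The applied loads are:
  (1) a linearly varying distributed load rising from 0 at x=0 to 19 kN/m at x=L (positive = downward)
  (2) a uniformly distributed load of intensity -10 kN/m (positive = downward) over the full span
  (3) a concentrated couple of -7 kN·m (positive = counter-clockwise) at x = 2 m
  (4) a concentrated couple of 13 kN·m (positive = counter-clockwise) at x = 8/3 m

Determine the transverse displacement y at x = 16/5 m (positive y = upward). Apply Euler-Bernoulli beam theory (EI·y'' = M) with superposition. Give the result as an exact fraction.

Load 1 — triangular load w₀=19 kN/m (0→w₀ over full span):
  y_1 = (w₀Lx³/12-w₀L²x²/6-w₀x⁵/(120L))/EI = (19·4·(16/5)³/12-19·4²·(16/5)²/6-19·(16/5)⁵/(120·4))/5000 = -1901824/29296875 m
Load 2 — uniform load w=-10 kN/m over full span:
  y_2 = -wx²(x²-4Lx+6L²)/(24EI) = -(-10)·(16/5)²·((16/5)²-4·4·(16/5)+6·4²)/(24·5000) = 11008/234375 m
Load 3 — applied couple M₀=-7 kN·m at a=2 m (b=L-a=2):
  y_3 = M₀a(2x-a)/(2EI)  [x>a] = (-7)·2·(2·(16/5)-2)/(2·5000) = -77/12500 m
Load 4 — applied couple M₀=13 kN·m at a=8/3 m (b=L-a=4/3):
  y_4 = M₀a(2x-a)/(2EI)  [x>a] = 13·(8/3)·(2·(16/5)-(8/3))/(2·5000) = 364/28125 m
Superposition: y = Σ y_i = -3925513/351562500 m ≈ -0.011166 m

y(16/5) = -3925513/351562500 m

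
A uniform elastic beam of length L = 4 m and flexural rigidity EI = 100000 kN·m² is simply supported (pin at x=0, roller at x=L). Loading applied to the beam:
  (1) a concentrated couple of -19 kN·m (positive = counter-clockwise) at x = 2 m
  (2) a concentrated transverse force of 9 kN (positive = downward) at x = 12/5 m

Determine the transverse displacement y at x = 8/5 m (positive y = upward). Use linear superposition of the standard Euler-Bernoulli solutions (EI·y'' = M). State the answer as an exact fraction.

y(8/5) = -1347/15625000 m

Load 1 — applied couple M₀=-19 kN·m at a=2 m (b=L-a=2):
  y_1 = (M₀x³/(6L)+C₁x)/EI  [x≤a] with C₁=M₀(3b²-L²)/(6L)=19/6 = ((-19)·(8/5)³/(6·4)+(19/6)·(8/5))/100000 = 57/3125000 m
Load 2 — point force P=9 kN at a=12/5 m (b=L-a=8/5):
  y_2 = -Pbx(L²-b²-x²)/(6LEI)  [x≤a] = -9·(8/5)·(8/5)·(4²-(8/5)²-(8/5)²)/(6·4·100000) = -204/1953125 m
Superposition: y = Σ y_i = -1347/15625000 m ≈ -0.000086 m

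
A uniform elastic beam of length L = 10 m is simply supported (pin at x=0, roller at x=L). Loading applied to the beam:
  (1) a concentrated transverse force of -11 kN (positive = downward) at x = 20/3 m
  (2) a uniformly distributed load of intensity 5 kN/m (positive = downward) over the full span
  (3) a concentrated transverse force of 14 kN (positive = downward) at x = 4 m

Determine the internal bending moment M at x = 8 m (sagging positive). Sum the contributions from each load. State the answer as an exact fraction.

M(8) = 548/15 kN·m

Load 1 — point force P=-11 kN at a=20/3 m (b=L-a=10/3):
  M_1 = Pa(L-x)/L  [x>a] = (-11)·(20/3)·(10-8)/10 = -44/3 kN·m
Load 2 — uniform load w=5 kN/m over full span:
  M_2 = wx(L-x)/2 = 5·8·(10-8)/2 = 40 kN·m
Load 3 — point force P=14 kN at a=4 m (b=L-a=6):
  M_3 = Pa(L-x)/L  [x>a] = 14·4·(10-8)/10 = 56/5 kN·m
Superposition: M = Σ M_i = 548/15 kN·m ≈ 36.533333 kN·m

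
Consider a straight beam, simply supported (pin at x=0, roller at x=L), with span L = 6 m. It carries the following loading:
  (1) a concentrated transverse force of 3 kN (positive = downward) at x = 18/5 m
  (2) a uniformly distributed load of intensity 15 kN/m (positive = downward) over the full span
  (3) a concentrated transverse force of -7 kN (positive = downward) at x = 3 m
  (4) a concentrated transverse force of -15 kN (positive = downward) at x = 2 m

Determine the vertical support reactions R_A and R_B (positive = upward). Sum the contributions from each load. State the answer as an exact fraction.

Load 1 — point force P=3 kN at a=18/5 m (b=L-a=12/5):
  R_A = Pb/L = 3·(12/5)/6 = 6/5 kN
  R_B = Pa/L = 3·(18/5)/6 = 9/5 kN
Load 2 — uniform load w=15 kN/m over full span:
  R_A = wL/2 = 15·6/2 = 45 kN
  R_B = wL/2 = 15·6/2 = 45 kN
Load 3 — point force P=-7 kN at a=3 m (b=L-a=3):
  R_A = Pb/L = (-7)·3/6 = -7/2 kN
  R_B = Pa/L = (-7)·3/6 = -7/2 kN
Load 4 — point force P=-15 kN at a=2 m (b=L-a=4):
  R_A = Pb/L = (-15)·4/6 = -10 kN
  R_B = Pa/L = (-15)·2/6 = -5 kN
Superposition: R_A = 327/10 kN, R_B = 383/10 kN

R_A = 327/10 kN, R_B = 383/10 kN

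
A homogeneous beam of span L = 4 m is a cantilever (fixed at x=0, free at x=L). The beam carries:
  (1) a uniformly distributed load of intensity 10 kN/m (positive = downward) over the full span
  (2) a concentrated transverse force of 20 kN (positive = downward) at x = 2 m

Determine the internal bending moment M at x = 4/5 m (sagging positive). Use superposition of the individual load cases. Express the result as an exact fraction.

Load 1 — uniform load w=10 kN/m over full span:
  M_1 = -w(L-x)²/2 = -10·(4-(4/5))²/2 = -256/5 kN·m
Load 2 — point force P=20 kN at a=2 m (b=L-a=2):
  M_2 = -P(a-x)  [x≤a] = -20·(2-(4/5)) = -24 kN·m
Superposition: M = Σ M_i = -376/5 kN·m ≈ -75.200000 kN·m

M(4/5) = -376/5 kN·m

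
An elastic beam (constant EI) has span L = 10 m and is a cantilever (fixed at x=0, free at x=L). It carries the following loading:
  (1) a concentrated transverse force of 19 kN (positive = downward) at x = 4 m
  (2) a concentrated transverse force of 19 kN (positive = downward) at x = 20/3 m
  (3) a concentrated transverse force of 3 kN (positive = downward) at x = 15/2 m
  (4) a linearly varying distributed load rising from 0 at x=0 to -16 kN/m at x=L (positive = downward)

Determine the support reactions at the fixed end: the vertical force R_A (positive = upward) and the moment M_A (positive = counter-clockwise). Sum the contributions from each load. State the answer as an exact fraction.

Load 1 — point force P=19 kN at a=4 m (b=L-a=6):
  R_A = P = 19 kN
  M_A = Pa = 19·4 = 76 kN·m
Load 2 — point force P=19 kN at a=20/3 m (b=L-a=10/3):
  R_A = P = 19 kN
  M_A = Pa = 19·(20/3) = 380/3 kN·m
Load 3 — point force P=3 kN at a=15/2 m (b=L-a=5/2):
  R_A = P = 3 kN
  M_A = Pa = 3·(15/2) = 45/2 kN·m
Load 4 — triangular load w₀=-16 kN/m (0→w₀ over full span):
  R_A = w₀L/2 = (-16)·10/2 = -80 kN
  M_A = w₀L²/3 = (-16)·10²/3 = -1600/3 kN·m
Superposition: R_A = -39 kN, M_A = -1849/6 kN·m

R_A = -39 kN, M_A = -1849/6 kN·m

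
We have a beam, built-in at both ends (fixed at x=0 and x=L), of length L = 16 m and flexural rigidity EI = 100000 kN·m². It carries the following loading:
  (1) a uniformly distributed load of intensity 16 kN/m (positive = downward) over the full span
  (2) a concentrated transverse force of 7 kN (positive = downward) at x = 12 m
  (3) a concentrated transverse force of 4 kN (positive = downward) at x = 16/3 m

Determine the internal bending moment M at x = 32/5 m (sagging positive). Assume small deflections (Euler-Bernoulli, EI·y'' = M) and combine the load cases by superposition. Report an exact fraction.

M(32/5) = 424309/2700 kN·m

Load 1 — uniform load w=16 kN/m over full span:
  M_1 = wLx/2 - wL²/12 - wx²/2 = 16·16·(32/5)/2 - 16·16²/12 - 16·(32/5)²/2 = 11264/75 kN·m
Load 2 — point force P=7 kN at a=12 m (b=L-a=4):
  M_2 = Pb²(3a+b)x/L³ - Pab²/L²  [x≤a] = 7·4²·(3·12+4)·(32/5)/16³ - 7·12·4²/16² = 7/4 kN·m
Load 3 — point force P=4 kN at a=16/3 m (b=L-a=32/3):
  M_3 = Pa²(a+3b)(L-x)/L³ - Pa²b/L²  [x>a] = 4·(16/3)²·((16/3)+3·(32/3))·(16-(32/5))/16³ - 4·(16/3)²·(32/3)/16² = 704/135 kN·m
Superposition: M = Σ M_i = 424309/2700 kN·m ≈ 157.151481 kN·m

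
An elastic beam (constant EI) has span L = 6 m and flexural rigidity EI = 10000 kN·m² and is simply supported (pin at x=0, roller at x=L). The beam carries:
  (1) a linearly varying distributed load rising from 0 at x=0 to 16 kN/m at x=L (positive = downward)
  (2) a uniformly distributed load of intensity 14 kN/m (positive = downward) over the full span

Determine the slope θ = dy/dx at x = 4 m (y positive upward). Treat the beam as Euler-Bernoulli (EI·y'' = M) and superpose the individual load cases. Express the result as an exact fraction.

Load 1 — triangular load w₀=16 kN/m (0→w₀ over full span):
  θ_1 = -w₀(7L⁴-30L²x²+15x⁴)/(360LEI) = -16·(7·6⁴-30·6²·4²+15·4⁴)/(360·6·10000) = 91/28125 rad
Load 2 — uniform load w=14 kN/m over full span:
  θ_2 = -w(L³-6Lx²+4x³)/(24EI) = -14·(6³-6·6·4²+4·4³)/(24·10000) = 91/15000 rad
Superposition: θ = Σ θ_i = 2093/225000 rad ≈ 0.009302 rad

θ(4) = 2093/225000 rad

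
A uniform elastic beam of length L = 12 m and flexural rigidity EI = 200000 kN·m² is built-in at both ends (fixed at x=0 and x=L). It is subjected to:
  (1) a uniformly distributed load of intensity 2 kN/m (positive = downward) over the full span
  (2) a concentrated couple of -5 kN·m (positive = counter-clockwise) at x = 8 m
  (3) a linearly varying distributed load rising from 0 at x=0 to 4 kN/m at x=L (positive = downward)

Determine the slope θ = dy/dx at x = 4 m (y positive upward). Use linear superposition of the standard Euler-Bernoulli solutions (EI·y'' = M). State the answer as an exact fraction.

θ(4) = -157/750000 rad

Load 1 — uniform load w=2 kN/m over full span:
  θ_1 = -wx(L-x)(L-2x)/(12EI) = -2·4·(12-4)·(12-2·4)/(12·200000) = -1/9375 rad
Load 2 — applied couple M₀=-5 kN·m at a=8 m (b=L-a=4):
  θ_2 = (R_Ax²/2 - M_Ax)/EI  [x≤a] with R_A=-5/9, M_A=-5/3 = ((-5/9)·4²/2 - (-5/3)·4)/200000 = 1/90000 rad
Load 3 — triangular load w₀=4 kN/m (0→w₀ over full span):
  θ_3 = -w₀(2x(L-x)(L-2x)(x+2L)+x²(L-x)²)/(120LEI) = -4·(2·4·(12-4)·(12-2·4)·(4+2·12)+4²·(12-4)²)/(120·12·200000) = -16/140625 rad
Superposition: θ = Σ θ_i = -157/750000 rad ≈ -0.000209 rad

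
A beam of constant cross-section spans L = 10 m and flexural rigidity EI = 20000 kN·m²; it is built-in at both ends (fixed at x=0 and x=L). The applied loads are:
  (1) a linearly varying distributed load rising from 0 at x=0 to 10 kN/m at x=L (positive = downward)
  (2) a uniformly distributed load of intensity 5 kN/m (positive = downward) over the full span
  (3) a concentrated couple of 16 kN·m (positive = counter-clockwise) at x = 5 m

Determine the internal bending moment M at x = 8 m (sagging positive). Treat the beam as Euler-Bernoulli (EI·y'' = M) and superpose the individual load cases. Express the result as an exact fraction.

Load 1 — triangular load w₀=10 kN/m (0→w₀ over full span):
  M_1 = 3w₀Lx/20 - w₀L²/30 - w₀x³/(6L) = 3·10·10·8/20 - 10·10²/30 - 10·8³/(6·10) = 4/3 kN·m
Load 2 — uniform load w=5 kN/m over full span:
  M_2 = wLx/2 - wL²/12 - wx²/2 = 5·10·8/2 - 5·10²/12 - 5·8²/2 = -5/3 kN·m
Load 3 — applied couple M₀=16 kN·m at a=5 m (b=L-a=5):
  M_3 = R_Ax - M_A - M₀  [x>a] with R_A=12/5, M_A=4 = (12/5)·8 - 4 - 16 = -4/5 kN·m
Superposition: M = Σ M_i = -17/15 kN·m ≈ -1.133333 kN·m

M(8) = -17/15 kN·m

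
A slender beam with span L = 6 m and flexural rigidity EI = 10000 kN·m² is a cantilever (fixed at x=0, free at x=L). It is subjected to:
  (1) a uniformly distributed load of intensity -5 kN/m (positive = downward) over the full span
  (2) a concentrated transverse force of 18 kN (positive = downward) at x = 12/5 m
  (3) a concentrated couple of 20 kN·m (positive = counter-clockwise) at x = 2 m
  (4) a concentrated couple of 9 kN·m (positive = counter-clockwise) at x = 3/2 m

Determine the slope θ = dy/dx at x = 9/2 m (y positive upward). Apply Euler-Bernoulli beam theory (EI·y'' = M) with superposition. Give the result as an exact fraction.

Load 1 — uniform load w=-5 kN/m over full span:
  θ_1 = -wx(x²-3Lx+3L²)/(6EI) = -(-5)·(9/2)·((9/2)²-3·6·(9/2)+3·6²)/(6·10000) = 567/32000 rad
Load 2 — point force P=18 kN at a=12/5 m (b=L-a=18/5):
  θ_2 = -Pa²/(2EI)  [x>a] = -18·(12/5)²/(2·10000) = -81/15625 rad
Load 3 — applied couple M₀=20 kN·m at a=2 m (b=L-a=4):
  θ_3 = M₀a/EI  [x>a] = 20·2/10000 = 1/250 rad
Load 4 — applied couple M₀=9 kN·m at a=3/2 m (b=L-a=9/2):
  θ_4 = M₀a/EI  [x>a] = 9·(3/2)/10000 = 27/20000 rad
Superposition: θ = Σ θ_i = 71539/4000000 rad ≈ 0.017885 rad

θ(9/2) = 71539/4000000 rad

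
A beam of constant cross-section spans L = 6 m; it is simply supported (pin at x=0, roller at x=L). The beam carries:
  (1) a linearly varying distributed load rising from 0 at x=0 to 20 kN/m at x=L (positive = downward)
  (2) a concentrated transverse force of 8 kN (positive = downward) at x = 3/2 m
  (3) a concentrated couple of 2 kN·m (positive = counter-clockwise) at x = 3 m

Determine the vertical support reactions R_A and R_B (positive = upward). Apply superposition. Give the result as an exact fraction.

Load 1 — triangular load w₀=20 kN/m (0→w₀ over full span):
  R_A = w₀L/6 = 20·6/6 = 20 kN
  R_B = w₀L/3 = 20·6/3 = 40 kN
Load 2 — point force P=8 kN at a=3/2 m (b=L-a=9/2):
  R_A = Pb/L = 8·(9/2)/6 = 6 kN
  R_B = Pa/L = 8·(3/2)/6 = 2 kN
Load 3 — applied couple M₀=2 kN·m at a=3 m (b=L-a=3):
  R_A = M₀/L = 2/6 = 1/3 kN
  R_B = -M₀/L = -2/6 = -1/3 kN
Superposition: R_A = 79/3 kN, R_B = 125/3 kN

R_A = 79/3 kN, R_B = 125/3 kN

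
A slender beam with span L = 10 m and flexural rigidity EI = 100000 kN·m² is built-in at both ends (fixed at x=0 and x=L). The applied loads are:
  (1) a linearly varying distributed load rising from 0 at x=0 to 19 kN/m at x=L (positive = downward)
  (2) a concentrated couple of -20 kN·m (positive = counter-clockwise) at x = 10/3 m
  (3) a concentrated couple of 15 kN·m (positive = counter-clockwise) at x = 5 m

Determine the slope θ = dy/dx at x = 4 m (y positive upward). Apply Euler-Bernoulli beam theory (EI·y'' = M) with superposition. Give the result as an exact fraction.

θ(4) = -253/500000 rad

Load 1 — triangular load w₀=19 kN/m (0→w₀ over full span):
  θ_1 = -w₀(2x(L-x)(L-2x)(x+2L)+x²(L-x)²)/(120LEI) = -19·(2·4·(10-4)·(10-2·4)·(4+2·10)+4²·(10-4)²)/(120·10·100000) = -57/125000 rad
Load 2 — applied couple M₀=-20 kN·m at a=10/3 m (b=L-a=20/3):
  θ_2 = (R_Ax²/2 - M_Ax - M₀(x-a))/EI  [x>a] with R_A=-8/3, M_A=0 = ((-8/3)·4²/2 - 0·4 - (-20)·(4-(10/3)))/100000 = -1/12500 rad
Load 3 — applied couple M₀=15 kN·m at a=5 m (b=L-a=5):
  θ_3 = (R_Ax²/2 - M_Ax)/EI  [x≤a] with R_A=9/4, M_A=15/4 = ((9/4)·4²/2 - (15/4)·4)/100000 = 3/100000 rad
Superposition: θ = Σ θ_i = -253/500000 rad ≈ -0.000506 rad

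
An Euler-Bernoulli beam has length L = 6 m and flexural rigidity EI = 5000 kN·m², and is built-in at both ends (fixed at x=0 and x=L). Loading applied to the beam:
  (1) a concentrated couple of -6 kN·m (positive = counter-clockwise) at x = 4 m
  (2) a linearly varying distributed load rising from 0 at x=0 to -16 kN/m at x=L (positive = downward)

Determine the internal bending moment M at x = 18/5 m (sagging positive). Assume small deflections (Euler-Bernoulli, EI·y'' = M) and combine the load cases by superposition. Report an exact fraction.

Load 1 — applied couple M₀=-6 kN·m at a=4 m (b=L-a=2):
  M_1 = R_Ax - M_A  [x≤a] with R_A=-4/3, M_A=-2 = (-4/3)·(18/5) - (-2) = -14/5 kN·m
Load 2 — triangular load w₀=-16 kN/m (0→w₀ over full span):
  M_2 = 3w₀Lx/20 - w₀L²/30 - w₀x³/(6L) = 3·(-16)·6·(18/5)/20 - (-16)·6²/30 - (-16)·(18/5)³/(6·6) = -1488/125 kN·m
Superposition: M = Σ M_i = -1838/125 kN·m ≈ -14.704000 kN·m

M(18/5) = -1838/125 kN·m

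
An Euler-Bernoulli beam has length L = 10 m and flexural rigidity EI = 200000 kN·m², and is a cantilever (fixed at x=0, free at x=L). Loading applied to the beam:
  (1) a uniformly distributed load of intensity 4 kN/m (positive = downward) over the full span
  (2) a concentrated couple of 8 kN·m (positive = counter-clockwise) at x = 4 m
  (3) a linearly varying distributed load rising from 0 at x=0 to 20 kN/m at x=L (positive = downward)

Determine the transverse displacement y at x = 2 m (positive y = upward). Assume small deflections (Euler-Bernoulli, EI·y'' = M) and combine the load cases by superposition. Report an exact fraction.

Load 1 — uniform load w=4 kN/m over full span:
  y_1 = -wx²(x²-4Lx+6L²)/(24EI) = -4·2²·(2²-4·10·2+6·10²)/(24·200000) = -131/75000 m
Load 2 — applied couple M₀=8 kN·m at a=4 m (b=L-a=6):
  y_2 = M₀x²/(2EI)  [x≤a] = 8·2²/(2·200000) = 1/12500 m
Load 3 — triangular load w₀=20 kN/m (0→w₀ over full span):
  y_3 = (w₀Lx³/12-w₀L²x²/6-w₀x⁵/(120L))/EI = (20·10·2³/12-20·10²·2²/6-20·2⁵/(120·10))/200000 = -2251/375000 m
Superposition: y = Σ y_i = -719/93750 m ≈ -0.007669 m

y(2) = -719/93750 m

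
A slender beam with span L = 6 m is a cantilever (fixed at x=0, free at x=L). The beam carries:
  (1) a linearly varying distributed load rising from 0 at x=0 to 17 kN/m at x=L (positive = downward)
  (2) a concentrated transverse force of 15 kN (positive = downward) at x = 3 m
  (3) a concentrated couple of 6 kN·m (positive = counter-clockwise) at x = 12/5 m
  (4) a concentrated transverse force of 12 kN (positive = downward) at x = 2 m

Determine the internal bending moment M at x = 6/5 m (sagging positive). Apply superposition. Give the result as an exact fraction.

M(6/5) = -21777/125 kN·m

Load 1 — triangular load w₀=17 kN/m (0→w₀ over full span):
  M_1 = w₀Lx/2 - w₀L²/3 - w₀x³/(6L) = 17·6·(6/5)/2 - 17·6²/3 - 17·(6/5)³/(6·6) = -17952/125 kN·m
Load 2 — point force P=15 kN at a=3 m (b=L-a=3):
  M_2 = -P(a-x)  [x≤a] = -15·(3-(6/5)) = -27 kN·m
Load 3 — applied couple M₀=6 kN·m at a=12/5 m (b=L-a=18/5):
  M_3 = M₀  [x≤a] = 6 = 6 kN·m
Load 4 — point force P=12 kN at a=2 m (b=L-a=4):
  M_4 = -P(a-x)  [x≤a] = -12·(2-(6/5)) = -48/5 kN·m
Superposition: M = Σ M_i = -21777/125 kN·m ≈ -174.216000 kN·m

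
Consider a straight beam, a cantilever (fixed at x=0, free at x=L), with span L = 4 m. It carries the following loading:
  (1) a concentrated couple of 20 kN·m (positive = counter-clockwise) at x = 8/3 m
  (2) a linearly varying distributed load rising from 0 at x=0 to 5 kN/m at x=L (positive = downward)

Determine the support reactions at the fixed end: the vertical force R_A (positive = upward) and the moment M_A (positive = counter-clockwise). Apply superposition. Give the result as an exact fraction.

R_A = 10 kN, M_A = 20/3 kN·m

Load 1 — applied couple M₀=20 kN·m at a=8/3 m (b=L-a=4/3):
  R_A = 0 kN
  M_A = -M₀ = -20 kN·m
Load 2 — triangular load w₀=5 kN/m (0→w₀ over full span):
  R_A = w₀L/2 = 5·4/2 = 10 kN
  M_A = w₀L²/3 = 5·4²/3 = 80/3 kN·m
Superposition: R_A = 10 kN, M_A = 20/3 kN·m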